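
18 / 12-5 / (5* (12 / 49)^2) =-2185 / 144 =-15.17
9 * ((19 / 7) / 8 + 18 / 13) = 11295 / 728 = 15.52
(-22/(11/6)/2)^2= 36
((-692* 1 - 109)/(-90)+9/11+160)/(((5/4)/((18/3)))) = 814.65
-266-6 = -272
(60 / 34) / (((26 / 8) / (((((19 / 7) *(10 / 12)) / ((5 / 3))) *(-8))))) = -9120 / 1547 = -5.90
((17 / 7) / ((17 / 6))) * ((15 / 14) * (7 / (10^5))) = 9 / 140000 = 0.00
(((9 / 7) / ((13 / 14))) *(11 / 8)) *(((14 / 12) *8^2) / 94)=924 / 611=1.51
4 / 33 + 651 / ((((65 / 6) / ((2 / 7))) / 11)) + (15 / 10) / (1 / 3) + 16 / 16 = 834331 / 4290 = 194.48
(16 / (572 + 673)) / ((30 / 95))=152 / 3735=0.04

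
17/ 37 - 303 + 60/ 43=-479122/ 1591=-301.15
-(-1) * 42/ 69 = 14/ 23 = 0.61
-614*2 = -1228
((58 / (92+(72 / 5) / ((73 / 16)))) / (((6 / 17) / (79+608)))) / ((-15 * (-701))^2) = 8241481 / 768030278940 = 0.00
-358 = -358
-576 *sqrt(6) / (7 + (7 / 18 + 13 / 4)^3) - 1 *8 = -26873856 *sqrt(6) / 2574683 - 8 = -33.57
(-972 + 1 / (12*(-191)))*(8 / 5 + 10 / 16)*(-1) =39655285 / 18336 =2162.70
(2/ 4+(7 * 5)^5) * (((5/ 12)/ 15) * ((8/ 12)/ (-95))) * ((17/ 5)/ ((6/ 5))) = -1785743767/ 61560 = -29008.18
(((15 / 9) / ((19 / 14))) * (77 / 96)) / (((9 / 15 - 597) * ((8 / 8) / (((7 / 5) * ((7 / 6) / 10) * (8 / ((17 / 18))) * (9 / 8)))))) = -3773 / 1467712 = -0.00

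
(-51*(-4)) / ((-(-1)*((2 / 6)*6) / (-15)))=-1530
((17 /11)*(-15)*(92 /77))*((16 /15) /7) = -25024 /5929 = -4.22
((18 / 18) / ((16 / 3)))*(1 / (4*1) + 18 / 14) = 129 / 448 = 0.29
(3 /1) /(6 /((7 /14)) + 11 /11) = 3 /13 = 0.23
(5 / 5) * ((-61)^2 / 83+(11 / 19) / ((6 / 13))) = 436063 / 9462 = 46.09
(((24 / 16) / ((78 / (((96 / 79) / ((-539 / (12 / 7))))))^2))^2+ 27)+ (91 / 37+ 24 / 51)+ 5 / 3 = 31.60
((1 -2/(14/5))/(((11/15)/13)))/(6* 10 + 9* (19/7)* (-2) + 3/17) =2210/4939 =0.45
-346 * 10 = -3460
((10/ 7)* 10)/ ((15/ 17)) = 340/ 21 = 16.19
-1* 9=-9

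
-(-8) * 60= 480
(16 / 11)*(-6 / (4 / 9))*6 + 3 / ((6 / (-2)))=-1307 / 11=-118.82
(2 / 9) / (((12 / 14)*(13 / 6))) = 14 / 117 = 0.12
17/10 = 1.70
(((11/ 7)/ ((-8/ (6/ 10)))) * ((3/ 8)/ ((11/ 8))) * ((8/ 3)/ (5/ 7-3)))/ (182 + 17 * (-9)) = 3/ 2320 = 0.00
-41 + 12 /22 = -445 /11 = -40.45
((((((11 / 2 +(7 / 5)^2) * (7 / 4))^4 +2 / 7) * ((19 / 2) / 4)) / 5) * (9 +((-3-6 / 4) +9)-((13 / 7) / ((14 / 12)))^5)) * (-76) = -217566101152278358017767109 / 63274455776000000000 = -3438450.77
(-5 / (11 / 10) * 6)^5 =-2430000000000 / 161051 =-15088388.15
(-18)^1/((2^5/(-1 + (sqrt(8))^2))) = -63/16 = -3.94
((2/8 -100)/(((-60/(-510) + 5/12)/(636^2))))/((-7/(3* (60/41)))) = 211656576960/4469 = 47361059.96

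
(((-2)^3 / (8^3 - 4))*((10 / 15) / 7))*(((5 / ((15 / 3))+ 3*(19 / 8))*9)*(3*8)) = -2340 / 889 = -2.63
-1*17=-17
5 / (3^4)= 5 / 81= 0.06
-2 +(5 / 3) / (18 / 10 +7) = -239 / 132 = -1.81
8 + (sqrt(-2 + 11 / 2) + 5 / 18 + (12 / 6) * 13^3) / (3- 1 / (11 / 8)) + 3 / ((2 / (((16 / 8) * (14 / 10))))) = 11 * sqrt(14) / 50 + 875557 / 450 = 1946.51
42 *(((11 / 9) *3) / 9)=154 / 9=17.11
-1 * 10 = -10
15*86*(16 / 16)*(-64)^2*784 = 4142530560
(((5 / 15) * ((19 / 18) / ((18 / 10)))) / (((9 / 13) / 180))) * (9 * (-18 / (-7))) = 24700 / 21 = 1176.19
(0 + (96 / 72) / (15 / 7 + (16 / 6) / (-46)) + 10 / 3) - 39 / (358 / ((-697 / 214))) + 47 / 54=5.20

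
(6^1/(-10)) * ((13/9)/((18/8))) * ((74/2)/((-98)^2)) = -481/324135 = -0.00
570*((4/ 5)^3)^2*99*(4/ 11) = 16809984/ 3125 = 5379.19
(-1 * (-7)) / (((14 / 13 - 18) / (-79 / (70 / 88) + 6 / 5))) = 22321 / 550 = 40.58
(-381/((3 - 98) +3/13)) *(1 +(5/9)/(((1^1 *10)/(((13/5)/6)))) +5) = 5370703/221760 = 24.22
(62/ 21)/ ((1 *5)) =62/ 105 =0.59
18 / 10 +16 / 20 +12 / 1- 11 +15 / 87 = 547 / 145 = 3.77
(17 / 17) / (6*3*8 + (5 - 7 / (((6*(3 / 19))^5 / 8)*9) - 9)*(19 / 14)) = 29760696 / 3794660993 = 0.01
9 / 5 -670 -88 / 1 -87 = -4216 / 5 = -843.20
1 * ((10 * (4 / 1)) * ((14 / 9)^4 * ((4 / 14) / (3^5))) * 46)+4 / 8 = 13.17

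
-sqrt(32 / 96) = -sqrt(3) / 3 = -0.58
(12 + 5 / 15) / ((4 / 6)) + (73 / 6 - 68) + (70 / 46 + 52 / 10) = -10561 / 345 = -30.61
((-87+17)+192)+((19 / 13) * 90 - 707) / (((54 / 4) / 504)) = -833114 / 39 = -21361.90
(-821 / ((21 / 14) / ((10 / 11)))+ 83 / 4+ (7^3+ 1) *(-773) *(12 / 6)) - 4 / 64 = -281054869 / 528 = -532300.89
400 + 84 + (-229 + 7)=262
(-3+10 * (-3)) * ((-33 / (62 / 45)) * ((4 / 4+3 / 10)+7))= 813483 / 124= 6560.35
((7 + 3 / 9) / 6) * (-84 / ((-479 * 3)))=308 / 4311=0.07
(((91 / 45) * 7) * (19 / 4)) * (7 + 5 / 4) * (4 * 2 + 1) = 399399 / 80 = 4992.49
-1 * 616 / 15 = -616 / 15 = -41.07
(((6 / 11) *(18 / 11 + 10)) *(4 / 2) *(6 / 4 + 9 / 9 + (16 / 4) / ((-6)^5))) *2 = 621952 / 9801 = 63.46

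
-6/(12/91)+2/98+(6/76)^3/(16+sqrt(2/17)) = -22163643181/487331950 - 9 * sqrt(34)/79564400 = -45.48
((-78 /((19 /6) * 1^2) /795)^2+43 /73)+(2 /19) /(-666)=363498372524 /616262928525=0.59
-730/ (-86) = 8.49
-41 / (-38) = 41 / 38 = 1.08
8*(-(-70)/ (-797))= -560/ 797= -0.70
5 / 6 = 0.83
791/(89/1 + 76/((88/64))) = 8701/1587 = 5.48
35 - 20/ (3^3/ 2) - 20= 365/ 27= 13.52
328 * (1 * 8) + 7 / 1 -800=1831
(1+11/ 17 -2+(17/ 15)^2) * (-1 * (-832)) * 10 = 5928832/ 765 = 7750.11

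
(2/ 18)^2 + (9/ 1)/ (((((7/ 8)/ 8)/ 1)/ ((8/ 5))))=373283/ 2835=131.67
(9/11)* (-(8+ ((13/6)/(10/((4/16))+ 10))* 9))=-7551/1100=-6.86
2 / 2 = 1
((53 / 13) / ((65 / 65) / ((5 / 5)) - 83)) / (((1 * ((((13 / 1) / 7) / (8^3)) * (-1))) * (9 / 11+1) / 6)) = 1567104 / 34645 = 45.23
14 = 14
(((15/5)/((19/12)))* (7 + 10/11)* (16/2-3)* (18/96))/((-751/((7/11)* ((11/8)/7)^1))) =-11745/5022688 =-0.00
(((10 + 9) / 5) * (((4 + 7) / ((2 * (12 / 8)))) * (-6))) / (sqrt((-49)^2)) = -418 / 245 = -1.71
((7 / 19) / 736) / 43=7 / 601312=0.00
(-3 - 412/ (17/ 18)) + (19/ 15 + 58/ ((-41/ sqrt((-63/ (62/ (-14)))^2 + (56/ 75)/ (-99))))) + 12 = -108622/ 255 - 58 *sqrt(47650931097)/ 629145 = -446.09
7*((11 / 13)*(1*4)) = 308 / 13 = 23.69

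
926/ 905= 1.02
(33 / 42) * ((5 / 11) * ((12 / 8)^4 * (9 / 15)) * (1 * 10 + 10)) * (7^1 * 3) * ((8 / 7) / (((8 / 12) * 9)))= 1215 / 14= 86.79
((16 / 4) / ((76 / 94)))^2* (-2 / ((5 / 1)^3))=-0.39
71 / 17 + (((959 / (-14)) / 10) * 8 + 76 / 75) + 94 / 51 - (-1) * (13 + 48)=5624 / 425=13.23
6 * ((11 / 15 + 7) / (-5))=-232 / 25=-9.28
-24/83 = -0.29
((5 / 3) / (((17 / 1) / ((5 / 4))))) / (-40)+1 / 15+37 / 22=52223 / 29920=1.75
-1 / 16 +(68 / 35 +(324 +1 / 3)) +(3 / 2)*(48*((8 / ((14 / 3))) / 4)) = 85697 / 240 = 357.07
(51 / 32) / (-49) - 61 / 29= -97127 / 45472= -2.14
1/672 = 0.00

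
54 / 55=0.98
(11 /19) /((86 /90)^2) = 22275 /35131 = 0.63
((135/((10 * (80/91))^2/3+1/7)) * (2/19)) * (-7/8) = -23476635/48909724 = -0.48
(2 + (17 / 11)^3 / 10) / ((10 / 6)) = 1.42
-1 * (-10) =10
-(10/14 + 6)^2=-2209/49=-45.08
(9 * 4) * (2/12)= 6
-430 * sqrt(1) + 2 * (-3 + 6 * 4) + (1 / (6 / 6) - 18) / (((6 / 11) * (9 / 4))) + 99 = -8177 / 27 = -302.85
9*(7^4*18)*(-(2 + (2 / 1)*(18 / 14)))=-1778112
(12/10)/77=6/385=0.02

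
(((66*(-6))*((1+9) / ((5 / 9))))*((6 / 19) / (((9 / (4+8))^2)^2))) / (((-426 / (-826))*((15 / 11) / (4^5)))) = -209601953792 / 20235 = -10358386.65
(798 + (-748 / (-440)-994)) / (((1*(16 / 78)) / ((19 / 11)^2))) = -27355497 / 9680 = -2825.98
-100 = -100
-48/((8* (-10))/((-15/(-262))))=9/262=0.03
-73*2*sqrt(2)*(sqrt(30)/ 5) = -292*sqrt(15)/ 5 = -226.18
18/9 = 2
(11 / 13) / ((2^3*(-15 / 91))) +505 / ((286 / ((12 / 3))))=110189 / 17160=6.42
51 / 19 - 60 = -1089 / 19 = -57.32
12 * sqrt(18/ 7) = 36 * sqrt(14)/ 7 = 19.24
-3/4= -0.75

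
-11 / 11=-1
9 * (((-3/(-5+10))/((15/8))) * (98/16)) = -441/25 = -17.64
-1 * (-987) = 987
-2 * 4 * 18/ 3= -48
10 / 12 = 5 / 6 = 0.83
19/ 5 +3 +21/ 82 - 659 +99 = -226707/ 410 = -552.94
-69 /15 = -23 /5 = -4.60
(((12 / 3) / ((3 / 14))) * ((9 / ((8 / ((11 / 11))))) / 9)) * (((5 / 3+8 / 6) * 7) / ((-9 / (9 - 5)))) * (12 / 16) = -16.33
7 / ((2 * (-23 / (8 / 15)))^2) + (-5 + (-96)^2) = 1096339387 / 119025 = 9211.00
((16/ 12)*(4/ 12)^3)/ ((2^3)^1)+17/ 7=2761/ 1134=2.43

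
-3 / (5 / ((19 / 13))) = -57 / 65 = -0.88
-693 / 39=-231 / 13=-17.77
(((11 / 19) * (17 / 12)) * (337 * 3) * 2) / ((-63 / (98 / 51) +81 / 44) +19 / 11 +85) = 9704926 / 326439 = 29.73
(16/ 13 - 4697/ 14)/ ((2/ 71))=-617061/ 52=-11866.56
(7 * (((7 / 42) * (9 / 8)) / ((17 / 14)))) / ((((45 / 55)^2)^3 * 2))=86806489 / 48183984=1.80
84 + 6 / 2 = 87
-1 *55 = -55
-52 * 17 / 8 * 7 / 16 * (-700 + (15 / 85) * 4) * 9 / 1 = 608517 / 2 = 304258.50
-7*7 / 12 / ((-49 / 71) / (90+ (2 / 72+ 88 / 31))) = 7358369 / 13392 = 549.46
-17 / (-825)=17 / 825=0.02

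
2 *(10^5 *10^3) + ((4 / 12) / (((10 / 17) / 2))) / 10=30000000017 / 150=200000000.11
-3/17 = -0.18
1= 1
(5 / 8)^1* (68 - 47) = 105 / 8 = 13.12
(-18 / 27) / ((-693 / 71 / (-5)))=-710 / 2079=-0.34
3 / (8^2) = 3 / 64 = 0.05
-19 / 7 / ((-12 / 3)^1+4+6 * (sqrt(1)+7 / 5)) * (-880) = 10450 / 63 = 165.87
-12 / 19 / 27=-4 / 171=-0.02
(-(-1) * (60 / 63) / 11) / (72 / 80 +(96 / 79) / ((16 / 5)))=15800 / 233541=0.07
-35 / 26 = -1.35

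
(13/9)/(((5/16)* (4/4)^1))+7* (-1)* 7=-1997/45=-44.38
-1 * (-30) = 30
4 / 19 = 0.21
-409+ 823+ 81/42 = 5823/14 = 415.93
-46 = -46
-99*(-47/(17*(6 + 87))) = 1551/527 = 2.94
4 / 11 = 0.36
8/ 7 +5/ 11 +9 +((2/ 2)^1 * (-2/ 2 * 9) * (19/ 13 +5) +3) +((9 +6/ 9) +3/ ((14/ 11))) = -27913/ 858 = -32.53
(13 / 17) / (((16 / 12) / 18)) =351 / 34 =10.32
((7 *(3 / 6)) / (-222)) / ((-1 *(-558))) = -7 / 247752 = -0.00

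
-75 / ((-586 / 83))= 6225 / 586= 10.62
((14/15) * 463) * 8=51856/15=3457.07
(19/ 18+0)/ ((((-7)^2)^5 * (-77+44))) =-19/ 167790297906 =-0.00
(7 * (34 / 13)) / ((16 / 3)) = 357 / 104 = 3.43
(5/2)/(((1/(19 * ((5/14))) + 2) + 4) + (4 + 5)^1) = 475/2878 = 0.17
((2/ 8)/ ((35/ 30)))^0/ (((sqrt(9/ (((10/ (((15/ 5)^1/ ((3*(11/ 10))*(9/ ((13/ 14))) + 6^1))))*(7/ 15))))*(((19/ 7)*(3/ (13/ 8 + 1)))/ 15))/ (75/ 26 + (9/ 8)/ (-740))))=3624089*sqrt(2246790)/ 152072960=35.72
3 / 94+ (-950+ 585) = -34307 / 94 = -364.97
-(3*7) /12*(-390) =1365 /2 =682.50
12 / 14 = 6 / 7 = 0.86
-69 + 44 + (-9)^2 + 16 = 72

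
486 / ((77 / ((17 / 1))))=8262 / 77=107.30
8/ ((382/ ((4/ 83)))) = 16/ 15853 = 0.00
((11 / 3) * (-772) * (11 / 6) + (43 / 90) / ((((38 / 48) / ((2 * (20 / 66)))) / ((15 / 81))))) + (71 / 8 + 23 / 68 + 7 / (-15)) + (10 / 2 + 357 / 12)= -177717631283 / 34535160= -5145.99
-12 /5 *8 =-19.20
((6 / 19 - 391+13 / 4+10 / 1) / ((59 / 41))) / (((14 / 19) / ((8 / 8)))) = -1176085 / 3304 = -355.96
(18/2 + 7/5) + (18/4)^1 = 149/10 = 14.90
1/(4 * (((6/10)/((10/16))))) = 25/96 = 0.26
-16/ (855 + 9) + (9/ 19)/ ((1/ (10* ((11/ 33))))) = 1601/ 1026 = 1.56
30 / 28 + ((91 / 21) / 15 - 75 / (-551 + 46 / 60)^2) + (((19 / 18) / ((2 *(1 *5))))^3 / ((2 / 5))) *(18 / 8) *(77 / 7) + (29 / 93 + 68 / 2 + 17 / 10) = 2295519665095415657 / 61304312297894400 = 37.44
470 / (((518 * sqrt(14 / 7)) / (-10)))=-1175 * sqrt(2) / 259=-6.42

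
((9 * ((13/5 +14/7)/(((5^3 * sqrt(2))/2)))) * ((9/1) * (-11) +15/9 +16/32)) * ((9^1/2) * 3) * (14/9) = -841869 * sqrt(2)/1250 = -952.47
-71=-71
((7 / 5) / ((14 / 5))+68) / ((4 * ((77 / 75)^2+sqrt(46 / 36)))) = -4569035625 / 42213172+1444921875 * sqrt(46) / 84426344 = 7.84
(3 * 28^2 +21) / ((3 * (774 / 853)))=674723 / 774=871.74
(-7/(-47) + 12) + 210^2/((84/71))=1752496/47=37287.15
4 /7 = 0.57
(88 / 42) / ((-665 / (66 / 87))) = -968 / 404985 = -0.00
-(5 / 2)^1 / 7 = -5 / 14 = -0.36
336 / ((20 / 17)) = 1428 / 5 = 285.60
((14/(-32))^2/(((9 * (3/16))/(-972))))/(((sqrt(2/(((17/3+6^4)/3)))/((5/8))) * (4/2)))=-735 * sqrt(7810)/128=-507.46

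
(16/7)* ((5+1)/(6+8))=0.98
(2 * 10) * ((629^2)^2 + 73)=3130636019080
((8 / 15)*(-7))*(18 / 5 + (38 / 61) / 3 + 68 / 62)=-7790384 / 425475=-18.31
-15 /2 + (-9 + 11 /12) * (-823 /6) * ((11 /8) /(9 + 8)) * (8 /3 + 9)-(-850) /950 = 580277077 /558144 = 1039.65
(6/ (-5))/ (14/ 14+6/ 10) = -3/ 4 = -0.75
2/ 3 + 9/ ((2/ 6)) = 83/ 3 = 27.67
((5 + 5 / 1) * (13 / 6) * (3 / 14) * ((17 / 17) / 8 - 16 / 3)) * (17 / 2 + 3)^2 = -4298125 / 1344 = -3198.01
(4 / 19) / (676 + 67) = 4 / 14117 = 0.00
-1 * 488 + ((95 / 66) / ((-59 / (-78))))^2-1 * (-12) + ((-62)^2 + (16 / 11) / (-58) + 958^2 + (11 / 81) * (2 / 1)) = 911372885847863 / 989401149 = 921135.87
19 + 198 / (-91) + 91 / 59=98610 / 5369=18.37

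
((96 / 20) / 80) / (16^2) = 3 / 12800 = 0.00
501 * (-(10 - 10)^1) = 0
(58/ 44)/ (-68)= -29/ 1496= -0.02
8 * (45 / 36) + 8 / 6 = 34 / 3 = 11.33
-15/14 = -1.07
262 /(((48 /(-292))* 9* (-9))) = 9563 /486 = 19.68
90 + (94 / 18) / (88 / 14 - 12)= 32071 / 360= 89.09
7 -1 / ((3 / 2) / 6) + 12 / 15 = 19 / 5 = 3.80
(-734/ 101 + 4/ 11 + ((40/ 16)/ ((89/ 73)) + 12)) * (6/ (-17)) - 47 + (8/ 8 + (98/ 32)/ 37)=-48203184945/ 995118256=-48.44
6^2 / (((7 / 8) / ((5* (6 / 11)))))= 8640 / 77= 112.21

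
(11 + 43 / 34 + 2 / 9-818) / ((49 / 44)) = -5422714 / 7497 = -723.32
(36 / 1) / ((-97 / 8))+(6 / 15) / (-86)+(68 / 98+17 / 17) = -1307868 / 1021895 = -1.28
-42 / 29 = -1.45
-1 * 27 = -27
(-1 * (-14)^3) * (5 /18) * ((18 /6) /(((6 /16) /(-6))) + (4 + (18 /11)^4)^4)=4891915222973078680425920 /413547568772149449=11829147.58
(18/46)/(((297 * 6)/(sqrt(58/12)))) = sqrt(174)/27324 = 0.00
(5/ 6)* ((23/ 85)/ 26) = 23/ 2652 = 0.01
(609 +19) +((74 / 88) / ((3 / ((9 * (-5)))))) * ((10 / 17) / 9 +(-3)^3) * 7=6745927 / 2244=3006.21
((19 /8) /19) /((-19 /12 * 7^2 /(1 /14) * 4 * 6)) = -0.00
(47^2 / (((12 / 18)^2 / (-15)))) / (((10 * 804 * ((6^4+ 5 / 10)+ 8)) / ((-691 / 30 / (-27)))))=-1526419 / 251716320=-0.01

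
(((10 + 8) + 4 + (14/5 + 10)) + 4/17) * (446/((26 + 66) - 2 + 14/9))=2988423/17510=170.67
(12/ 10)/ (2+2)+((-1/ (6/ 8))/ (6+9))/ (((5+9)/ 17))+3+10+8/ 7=9031/ 630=14.33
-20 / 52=-5 / 13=-0.38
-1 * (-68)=68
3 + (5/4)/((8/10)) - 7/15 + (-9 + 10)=1223/240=5.10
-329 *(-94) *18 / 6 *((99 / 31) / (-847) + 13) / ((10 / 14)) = 1688069.86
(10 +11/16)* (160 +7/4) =110637/64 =1728.70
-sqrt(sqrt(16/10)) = -10^(3/4)/5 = -1.12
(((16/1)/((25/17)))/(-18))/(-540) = 34/30375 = 0.00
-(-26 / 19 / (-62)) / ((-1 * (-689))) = -1 / 31217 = -0.00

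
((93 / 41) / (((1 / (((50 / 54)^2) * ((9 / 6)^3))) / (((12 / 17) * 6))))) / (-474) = -19375 / 330378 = -0.06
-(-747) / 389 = 1.92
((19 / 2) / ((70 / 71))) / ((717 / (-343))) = -66101 / 14340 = -4.61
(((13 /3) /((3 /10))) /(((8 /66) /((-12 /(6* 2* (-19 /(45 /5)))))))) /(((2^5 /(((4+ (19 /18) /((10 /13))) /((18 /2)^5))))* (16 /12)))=0.00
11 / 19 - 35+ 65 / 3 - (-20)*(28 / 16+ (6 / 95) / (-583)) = 739172 / 33231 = 22.24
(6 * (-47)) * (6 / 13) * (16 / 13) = -160.19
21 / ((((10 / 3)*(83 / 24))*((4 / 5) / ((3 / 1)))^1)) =567 / 83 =6.83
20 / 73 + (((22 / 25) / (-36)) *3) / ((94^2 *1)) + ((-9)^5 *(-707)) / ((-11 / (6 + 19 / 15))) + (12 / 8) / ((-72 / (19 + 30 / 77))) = -410927365625810227 / 14900146800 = -27578746.11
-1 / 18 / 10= -1 / 180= -0.01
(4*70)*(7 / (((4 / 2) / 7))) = 6860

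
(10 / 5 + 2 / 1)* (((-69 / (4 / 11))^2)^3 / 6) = 63727869635313147 / 2048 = 31117123845367.75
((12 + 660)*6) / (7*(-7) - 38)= -1344 / 29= -46.34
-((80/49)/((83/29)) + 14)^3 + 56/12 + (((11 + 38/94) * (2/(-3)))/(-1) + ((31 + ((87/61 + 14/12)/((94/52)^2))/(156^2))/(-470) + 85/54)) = -2833866816756248039248999/920236970779929840240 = -3079.50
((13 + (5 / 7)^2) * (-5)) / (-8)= 1655 / 196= 8.44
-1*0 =0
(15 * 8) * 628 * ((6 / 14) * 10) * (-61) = -137908800 / 7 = -19701257.14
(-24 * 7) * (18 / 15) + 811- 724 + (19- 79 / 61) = -29553 / 305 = -96.90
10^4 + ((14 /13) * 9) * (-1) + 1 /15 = 1948123 /195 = 9990.37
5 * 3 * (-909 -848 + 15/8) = -210615/8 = -26326.88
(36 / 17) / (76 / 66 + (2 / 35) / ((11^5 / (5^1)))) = 30438639 / 16551676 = 1.84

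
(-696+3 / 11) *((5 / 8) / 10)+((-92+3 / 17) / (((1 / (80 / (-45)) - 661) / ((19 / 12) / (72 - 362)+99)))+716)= 9454284718697 / 13776589200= 686.26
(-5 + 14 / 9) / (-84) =31 / 756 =0.04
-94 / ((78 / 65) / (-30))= 2350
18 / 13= 1.38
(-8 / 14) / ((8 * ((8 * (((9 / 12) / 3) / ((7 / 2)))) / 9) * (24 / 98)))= -147 / 32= -4.59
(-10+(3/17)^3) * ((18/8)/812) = -441927/15957424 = -0.03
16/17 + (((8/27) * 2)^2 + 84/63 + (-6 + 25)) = 268007/12393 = 21.63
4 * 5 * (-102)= -2040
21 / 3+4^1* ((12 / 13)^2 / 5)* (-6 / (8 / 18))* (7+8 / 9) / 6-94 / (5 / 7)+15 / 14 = -135.63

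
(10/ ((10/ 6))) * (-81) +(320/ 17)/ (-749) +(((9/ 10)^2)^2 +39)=-56836168787/ 127330000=-446.37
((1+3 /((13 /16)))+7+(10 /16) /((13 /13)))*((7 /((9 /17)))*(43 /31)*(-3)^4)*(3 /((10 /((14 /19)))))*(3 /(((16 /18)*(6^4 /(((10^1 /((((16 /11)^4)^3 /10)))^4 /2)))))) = 3129997669017588560315593966811782948539550093896334519260234375 /384510143902846516869525116908008813984765885106088898121957376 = 8.14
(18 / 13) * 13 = 18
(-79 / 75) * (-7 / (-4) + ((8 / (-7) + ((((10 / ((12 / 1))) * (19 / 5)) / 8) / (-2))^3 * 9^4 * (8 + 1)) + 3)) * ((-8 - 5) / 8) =-106989819053 / 137625600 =-777.40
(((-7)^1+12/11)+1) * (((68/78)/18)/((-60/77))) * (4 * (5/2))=119/39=3.05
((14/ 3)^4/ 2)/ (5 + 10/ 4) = 38416/ 1215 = 31.62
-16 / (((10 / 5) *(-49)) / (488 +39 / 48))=7821 / 98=79.81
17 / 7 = 2.43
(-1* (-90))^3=729000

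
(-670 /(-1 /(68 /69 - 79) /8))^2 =832488684294400 /4761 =174855846312.62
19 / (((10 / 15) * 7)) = 57 / 14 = 4.07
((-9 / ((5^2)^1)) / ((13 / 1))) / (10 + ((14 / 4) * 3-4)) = -6 / 3575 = -0.00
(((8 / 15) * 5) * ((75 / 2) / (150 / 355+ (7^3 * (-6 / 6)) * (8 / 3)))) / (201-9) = -1775 / 3115744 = -0.00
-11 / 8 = -1.38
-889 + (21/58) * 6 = -25718/29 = -886.83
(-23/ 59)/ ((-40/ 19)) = 437/ 2360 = 0.19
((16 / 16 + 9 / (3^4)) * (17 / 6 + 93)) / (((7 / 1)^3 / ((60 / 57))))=57500 / 175959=0.33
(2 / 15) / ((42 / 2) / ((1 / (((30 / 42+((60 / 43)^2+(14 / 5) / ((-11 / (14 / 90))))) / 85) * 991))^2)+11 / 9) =23536810270771875 / 3463592035691363817788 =0.00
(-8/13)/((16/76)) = -38/13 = -2.92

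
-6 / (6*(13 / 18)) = -18 / 13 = -1.38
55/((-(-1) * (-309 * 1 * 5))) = -11/309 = -0.04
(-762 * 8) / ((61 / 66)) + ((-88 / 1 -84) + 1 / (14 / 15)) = -5778677 / 854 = -6766.60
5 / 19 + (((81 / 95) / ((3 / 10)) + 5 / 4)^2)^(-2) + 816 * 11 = 1595478315412053 / 177744084979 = 8976.27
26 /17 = 1.53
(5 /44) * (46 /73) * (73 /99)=0.05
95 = 95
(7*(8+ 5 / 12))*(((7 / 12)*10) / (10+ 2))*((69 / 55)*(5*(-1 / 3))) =-569135 / 9504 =-59.88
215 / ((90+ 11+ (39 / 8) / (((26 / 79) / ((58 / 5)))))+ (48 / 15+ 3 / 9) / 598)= 7714200 / 9789173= 0.79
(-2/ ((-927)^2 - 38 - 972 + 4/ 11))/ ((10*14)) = -11/ 660905910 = -0.00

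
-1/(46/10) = -5/23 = -0.22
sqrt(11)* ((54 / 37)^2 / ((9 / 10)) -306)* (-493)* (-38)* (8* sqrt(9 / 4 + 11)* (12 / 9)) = -41531929152* sqrt(583) / 1369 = -732508947.21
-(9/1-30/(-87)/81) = -21151/2349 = -9.00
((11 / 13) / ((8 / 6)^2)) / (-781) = -0.00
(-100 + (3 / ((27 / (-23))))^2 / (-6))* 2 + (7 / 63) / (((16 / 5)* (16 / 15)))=-12574999 / 62208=-202.14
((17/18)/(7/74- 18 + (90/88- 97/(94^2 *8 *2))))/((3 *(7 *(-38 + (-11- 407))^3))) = 15284071/544045776402946608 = 0.00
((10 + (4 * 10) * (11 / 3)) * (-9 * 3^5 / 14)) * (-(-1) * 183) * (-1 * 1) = 31350645 / 7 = 4478663.57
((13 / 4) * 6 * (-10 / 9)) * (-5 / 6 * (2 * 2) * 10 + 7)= 5135 / 9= 570.56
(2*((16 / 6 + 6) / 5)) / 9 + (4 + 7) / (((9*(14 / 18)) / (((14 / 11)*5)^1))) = 1402 / 135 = 10.39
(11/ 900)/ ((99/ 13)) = 0.00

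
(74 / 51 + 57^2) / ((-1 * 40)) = -165773 / 2040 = -81.26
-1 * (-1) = 1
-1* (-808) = 808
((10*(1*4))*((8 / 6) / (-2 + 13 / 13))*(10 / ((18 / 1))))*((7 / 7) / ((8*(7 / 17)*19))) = -1700 / 3591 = -0.47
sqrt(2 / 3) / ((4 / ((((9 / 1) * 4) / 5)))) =1.47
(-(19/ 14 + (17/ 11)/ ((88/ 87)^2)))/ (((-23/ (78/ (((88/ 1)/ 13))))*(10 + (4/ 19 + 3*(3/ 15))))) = 6335398095/ 47672033024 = 0.13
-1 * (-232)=232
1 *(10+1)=11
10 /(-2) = -5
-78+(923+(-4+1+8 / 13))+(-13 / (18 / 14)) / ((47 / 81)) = 504191 / 611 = 825.19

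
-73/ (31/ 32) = -2336/ 31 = -75.35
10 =10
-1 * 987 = -987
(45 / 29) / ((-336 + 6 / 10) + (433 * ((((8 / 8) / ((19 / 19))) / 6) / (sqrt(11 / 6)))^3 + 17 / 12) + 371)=23944823100 / 570936330227 - 64300500 * sqrt(66) / 570936330227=0.04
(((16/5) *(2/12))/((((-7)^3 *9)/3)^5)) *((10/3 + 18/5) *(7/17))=-832/630391390636324275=-0.00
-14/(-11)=14/11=1.27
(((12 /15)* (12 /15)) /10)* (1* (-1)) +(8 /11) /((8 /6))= 662 /1375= 0.48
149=149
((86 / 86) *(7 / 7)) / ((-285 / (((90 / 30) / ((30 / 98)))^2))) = -2401 / 7125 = -0.34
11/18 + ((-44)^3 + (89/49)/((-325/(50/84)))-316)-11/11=-3431216240/40131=-85500.39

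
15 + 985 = 1000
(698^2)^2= 237367737616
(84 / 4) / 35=3 / 5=0.60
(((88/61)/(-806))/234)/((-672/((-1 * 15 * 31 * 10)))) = -275/5195736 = -0.00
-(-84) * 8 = 672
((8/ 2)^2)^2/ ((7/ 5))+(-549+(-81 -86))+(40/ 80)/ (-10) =-74647/ 140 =-533.19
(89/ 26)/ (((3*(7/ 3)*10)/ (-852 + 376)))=-1513/ 65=-23.28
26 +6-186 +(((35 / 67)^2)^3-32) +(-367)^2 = 12166925615142632 / 90458382169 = 134503.02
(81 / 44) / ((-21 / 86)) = -1161 / 154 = -7.54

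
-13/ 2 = -6.50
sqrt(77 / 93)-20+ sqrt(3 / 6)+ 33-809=-796+ sqrt(2) / 2+ sqrt(7161) / 93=-794.38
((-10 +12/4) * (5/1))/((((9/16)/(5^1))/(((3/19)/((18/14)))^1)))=-19600/513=-38.21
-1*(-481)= 481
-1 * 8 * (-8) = 64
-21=-21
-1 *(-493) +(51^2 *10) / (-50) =-136 / 5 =-27.20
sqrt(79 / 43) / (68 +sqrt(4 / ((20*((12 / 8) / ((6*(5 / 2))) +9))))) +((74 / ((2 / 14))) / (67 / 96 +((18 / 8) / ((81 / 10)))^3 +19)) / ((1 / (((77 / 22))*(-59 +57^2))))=-sqrt(618254) / 18093626 +3094*sqrt(3397) / 9046813 +134916788160 / 460013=293289.10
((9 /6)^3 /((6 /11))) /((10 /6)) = 297 /80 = 3.71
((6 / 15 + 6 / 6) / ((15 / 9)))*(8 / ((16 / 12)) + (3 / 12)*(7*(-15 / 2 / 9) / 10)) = 1967 / 400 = 4.92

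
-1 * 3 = -3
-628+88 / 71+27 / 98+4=-4331251 / 6958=-622.49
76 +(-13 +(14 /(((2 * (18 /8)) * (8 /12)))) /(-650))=61418 /975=62.99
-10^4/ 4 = -2500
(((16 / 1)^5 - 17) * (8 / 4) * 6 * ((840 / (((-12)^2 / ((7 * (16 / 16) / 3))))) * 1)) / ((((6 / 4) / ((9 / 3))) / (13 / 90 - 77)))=-710782495094 / 27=-26325277596.07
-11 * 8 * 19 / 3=-1672 / 3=-557.33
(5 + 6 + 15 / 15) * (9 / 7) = 108 / 7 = 15.43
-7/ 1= -7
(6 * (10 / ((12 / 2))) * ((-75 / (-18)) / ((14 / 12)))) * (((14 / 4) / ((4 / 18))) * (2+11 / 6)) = 8625 / 4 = 2156.25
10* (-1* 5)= -50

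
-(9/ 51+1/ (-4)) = 5/ 68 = 0.07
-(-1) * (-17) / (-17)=1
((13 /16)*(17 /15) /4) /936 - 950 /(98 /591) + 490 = -17744139967 /3386880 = -5239.08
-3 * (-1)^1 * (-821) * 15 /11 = -36945 /11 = -3358.64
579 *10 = 5790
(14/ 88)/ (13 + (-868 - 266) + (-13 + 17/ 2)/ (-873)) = -679/ 4784406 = -0.00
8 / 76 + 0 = 2 / 19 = 0.11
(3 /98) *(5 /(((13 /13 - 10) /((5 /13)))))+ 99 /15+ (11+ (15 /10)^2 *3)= 930407 /38220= 24.34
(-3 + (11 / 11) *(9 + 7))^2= 169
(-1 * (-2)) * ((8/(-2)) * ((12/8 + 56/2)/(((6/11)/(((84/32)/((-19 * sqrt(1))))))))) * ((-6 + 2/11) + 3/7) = -24485/76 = -322.17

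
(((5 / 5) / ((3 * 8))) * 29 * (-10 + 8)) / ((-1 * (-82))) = -29 / 984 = -0.03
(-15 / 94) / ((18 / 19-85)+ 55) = 95 / 17296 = 0.01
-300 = -300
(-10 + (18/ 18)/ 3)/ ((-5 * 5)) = 29/ 75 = 0.39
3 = 3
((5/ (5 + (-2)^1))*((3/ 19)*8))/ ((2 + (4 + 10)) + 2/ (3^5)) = 972/ 7391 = 0.13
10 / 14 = 5 / 7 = 0.71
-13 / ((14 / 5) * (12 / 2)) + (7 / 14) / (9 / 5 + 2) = -1025 / 1596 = -0.64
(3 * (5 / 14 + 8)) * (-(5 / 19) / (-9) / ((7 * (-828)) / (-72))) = 195 / 21413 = 0.01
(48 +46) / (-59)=-94 / 59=-1.59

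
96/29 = 3.31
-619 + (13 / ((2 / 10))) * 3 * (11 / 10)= -404.50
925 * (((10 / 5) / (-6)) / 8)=-925 / 24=-38.54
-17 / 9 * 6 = -34 / 3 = -11.33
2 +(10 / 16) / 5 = 17 / 8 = 2.12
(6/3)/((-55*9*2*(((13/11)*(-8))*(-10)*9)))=-0.00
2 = 2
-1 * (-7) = 7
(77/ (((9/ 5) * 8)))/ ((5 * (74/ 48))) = 77/ 111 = 0.69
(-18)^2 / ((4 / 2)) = 162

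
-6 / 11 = -0.55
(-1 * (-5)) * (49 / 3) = 245 / 3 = 81.67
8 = 8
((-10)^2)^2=10000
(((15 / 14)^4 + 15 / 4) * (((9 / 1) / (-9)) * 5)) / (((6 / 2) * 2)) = -4.22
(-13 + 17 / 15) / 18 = -89 / 135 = -0.66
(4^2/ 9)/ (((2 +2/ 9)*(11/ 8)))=32/ 55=0.58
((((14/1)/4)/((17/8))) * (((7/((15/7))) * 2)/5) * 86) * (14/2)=1651888/1275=1295.60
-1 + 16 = 15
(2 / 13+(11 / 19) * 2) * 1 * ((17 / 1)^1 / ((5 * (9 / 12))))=7344 / 1235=5.95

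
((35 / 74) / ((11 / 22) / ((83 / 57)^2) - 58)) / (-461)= 48223 / 2715047975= 0.00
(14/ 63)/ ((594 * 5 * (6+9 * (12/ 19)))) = 19/ 2967030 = 0.00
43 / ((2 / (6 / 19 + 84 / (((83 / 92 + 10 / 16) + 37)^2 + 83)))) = 1143855255 / 144030773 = 7.94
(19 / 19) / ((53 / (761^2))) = 579121 / 53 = 10926.81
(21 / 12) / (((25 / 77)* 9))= 539 / 900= 0.60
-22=-22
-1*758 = -758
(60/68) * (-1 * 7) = -105/17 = -6.18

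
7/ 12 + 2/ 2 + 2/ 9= 65/ 36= 1.81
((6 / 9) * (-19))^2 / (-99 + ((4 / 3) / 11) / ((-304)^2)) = -1.62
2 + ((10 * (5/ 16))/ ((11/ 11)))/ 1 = 41/ 8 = 5.12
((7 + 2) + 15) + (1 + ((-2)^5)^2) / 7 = 1193 / 7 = 170.43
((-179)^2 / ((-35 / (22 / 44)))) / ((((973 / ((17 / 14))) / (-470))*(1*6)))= 25600759 / 572124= 44.75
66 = 66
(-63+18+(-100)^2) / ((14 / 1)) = 9955 / 14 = 711.07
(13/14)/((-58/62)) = -0.99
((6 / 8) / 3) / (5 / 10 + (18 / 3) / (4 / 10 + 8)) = 7 / 34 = 0.21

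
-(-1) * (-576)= -576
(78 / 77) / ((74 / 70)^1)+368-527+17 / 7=-443342 / 2849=-155.61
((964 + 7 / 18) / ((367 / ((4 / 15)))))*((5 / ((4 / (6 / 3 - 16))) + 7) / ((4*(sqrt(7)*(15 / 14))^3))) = -1701182*sqrt(7) / 55738125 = -0.08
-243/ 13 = -18.69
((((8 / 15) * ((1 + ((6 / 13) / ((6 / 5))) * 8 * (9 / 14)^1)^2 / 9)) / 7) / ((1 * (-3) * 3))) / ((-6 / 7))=293764 / 30184245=0.01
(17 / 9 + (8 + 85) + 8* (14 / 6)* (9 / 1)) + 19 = 2537 / 9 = 281.89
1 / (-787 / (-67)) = 0.09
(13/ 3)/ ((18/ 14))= 91/ 27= 3.37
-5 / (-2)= 5 / 2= 2.50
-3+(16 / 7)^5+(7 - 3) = 1065383 / 16807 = 63.39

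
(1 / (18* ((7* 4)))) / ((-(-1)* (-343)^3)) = -1 / 20338217928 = -0.00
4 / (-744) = -1 / 186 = -0.01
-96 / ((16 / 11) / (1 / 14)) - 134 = -971 / 7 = -138.71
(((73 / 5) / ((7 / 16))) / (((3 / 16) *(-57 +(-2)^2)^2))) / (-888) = -2336 / 32738895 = -0.00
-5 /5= -1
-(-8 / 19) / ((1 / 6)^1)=48 / 19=2.53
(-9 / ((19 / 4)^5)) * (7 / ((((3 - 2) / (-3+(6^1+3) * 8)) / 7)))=-31159296 / 2476099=-12.58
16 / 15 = 1.07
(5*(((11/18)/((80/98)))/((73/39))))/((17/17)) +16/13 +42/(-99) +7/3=2575297/501072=5.14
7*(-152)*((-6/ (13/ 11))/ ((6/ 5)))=58520/ 13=4501.54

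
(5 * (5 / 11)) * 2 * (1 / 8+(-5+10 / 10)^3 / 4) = -3175 / 44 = -72.16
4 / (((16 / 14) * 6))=7 / 12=0.58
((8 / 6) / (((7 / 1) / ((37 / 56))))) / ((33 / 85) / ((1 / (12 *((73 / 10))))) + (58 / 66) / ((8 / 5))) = 691900 / 189996569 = 0.00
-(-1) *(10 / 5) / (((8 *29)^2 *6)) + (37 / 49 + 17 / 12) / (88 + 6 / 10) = 28646089 / 1168357568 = 0.02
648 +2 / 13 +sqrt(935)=sqrt(935) +8426 / 13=678.73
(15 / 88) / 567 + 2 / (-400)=-977 / 207900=-0.00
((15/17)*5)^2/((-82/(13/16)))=-73125/379168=-0.19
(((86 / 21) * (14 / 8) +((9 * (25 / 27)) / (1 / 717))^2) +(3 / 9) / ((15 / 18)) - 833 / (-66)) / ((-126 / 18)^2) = 841515208 / 1155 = 728584.60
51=51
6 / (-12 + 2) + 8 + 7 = 72 / 5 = 14.40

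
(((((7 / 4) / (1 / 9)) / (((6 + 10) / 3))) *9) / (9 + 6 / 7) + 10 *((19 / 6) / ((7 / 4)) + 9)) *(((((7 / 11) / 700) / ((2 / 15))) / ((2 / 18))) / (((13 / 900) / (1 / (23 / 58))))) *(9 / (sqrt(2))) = 362017321245 *sqrt(2) / 67779712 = 7553.44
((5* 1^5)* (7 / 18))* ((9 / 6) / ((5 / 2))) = 7 / 6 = 1.17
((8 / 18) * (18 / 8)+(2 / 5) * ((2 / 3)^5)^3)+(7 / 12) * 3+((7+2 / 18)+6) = 4552054309 / 286978140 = 15.86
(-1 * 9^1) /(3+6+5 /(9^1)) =-81 /86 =-0.94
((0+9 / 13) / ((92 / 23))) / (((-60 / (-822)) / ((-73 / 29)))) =-90009 / 15080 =-5.97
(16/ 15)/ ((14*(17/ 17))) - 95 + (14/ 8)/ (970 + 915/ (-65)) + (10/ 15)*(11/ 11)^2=-163983507/ 1739780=-94.26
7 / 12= 0.58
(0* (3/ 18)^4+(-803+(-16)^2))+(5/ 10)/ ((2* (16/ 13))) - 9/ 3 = -35187/ 64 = -549.80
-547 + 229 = -318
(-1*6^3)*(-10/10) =216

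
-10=-10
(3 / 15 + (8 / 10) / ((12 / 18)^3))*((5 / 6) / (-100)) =-29 / 1200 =-0.02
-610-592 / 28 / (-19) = -80982 / 133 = -608.89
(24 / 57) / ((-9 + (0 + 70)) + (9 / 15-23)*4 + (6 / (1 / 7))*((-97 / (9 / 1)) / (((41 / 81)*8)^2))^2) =-231486341120 / 5748054624421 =-0.04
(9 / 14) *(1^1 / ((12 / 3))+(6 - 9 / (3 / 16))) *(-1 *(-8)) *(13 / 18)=-2171 / 14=-155.07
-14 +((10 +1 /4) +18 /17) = -183 /68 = -2.69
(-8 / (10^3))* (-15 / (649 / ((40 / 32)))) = 3 / 12980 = 0.00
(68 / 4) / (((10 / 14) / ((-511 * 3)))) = -182427 / 5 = -36485.40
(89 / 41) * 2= 178 / 41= 4.34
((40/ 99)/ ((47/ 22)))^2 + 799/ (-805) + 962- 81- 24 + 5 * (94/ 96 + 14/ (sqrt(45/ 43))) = 929.37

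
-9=-9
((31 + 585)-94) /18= 29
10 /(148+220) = 5 /184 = 0.03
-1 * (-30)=30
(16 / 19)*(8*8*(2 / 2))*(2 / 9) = 2048 / 171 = 11.98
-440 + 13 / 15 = -6587 / 15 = -439.13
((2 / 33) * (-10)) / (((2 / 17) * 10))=-0.52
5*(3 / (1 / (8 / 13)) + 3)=315 / 13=24.23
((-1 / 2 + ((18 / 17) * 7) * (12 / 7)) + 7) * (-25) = -16325 / 34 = -480.15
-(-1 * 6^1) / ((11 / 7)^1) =42 / 11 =3.82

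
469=469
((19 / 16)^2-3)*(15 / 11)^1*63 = -34965 / 256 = -136.58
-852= -852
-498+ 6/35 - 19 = -516.83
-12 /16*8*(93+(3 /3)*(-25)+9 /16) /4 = -102.84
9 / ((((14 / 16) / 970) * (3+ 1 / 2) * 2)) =69840 / 49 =1425.31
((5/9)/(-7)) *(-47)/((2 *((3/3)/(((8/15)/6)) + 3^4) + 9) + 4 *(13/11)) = 5170/274743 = 0.02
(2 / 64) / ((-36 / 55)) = -55 / 1152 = -0.05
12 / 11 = 1.09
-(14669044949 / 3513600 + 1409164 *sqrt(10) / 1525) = -14669044949 / 3513600 - 1409164 *sqrt(10) / 1525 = -7097.01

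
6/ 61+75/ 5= 15.10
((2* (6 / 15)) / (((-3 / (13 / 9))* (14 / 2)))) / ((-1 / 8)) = 416 / 945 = 0.44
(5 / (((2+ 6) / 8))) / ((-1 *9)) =-5 / 9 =-0.56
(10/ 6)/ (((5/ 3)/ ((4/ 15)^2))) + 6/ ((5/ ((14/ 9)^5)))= 5413232/ 492075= 11.00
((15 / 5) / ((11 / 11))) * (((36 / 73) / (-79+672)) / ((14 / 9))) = 486 / 303023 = 0.00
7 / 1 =7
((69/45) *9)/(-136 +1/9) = -621/6115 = -0.10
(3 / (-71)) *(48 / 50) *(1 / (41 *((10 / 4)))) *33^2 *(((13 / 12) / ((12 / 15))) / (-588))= 14157 / 14263900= 0.00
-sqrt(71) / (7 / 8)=-8*sqrt(71) / 7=-9.63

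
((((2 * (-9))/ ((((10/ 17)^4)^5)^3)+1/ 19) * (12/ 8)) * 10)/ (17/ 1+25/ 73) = -838019748531064278549063448875527666860006331656270947487755486516657974970883/ 801800000000000000000000000000000000000000000000000000000000000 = -1045173046309633.67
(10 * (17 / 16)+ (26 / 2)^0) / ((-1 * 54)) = -0.22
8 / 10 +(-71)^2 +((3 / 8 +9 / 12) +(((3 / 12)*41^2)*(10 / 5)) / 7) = 1445639 / 280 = 5163.00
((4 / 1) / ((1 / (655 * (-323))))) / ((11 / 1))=-846260 / 11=-76932.73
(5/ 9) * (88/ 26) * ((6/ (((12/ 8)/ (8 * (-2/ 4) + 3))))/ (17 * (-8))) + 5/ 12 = 0.47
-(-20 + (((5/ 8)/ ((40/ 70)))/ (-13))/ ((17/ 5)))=141615/ 7072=20.02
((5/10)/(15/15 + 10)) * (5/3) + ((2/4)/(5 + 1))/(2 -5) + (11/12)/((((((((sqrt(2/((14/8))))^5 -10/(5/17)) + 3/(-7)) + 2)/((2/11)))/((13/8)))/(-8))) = 40768 * sqrt(14)/52925037 + 72984097/635100444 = 0.12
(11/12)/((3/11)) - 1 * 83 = -2867/36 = -79.64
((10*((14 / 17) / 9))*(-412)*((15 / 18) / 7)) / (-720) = 515 / 8262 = 0.06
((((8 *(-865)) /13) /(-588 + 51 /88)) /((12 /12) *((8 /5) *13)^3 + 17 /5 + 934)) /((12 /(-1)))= -19030000 /2503984159053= -0.00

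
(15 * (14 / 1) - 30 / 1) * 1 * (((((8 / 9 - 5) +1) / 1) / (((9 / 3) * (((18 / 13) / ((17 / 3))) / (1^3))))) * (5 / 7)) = -545.68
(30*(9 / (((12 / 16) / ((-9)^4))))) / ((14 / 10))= 11809800 / 7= 1687114.29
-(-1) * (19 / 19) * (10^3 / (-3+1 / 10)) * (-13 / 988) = 2500 / 551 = 4.54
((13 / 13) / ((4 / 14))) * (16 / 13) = 56 / 13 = 4.31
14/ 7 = 2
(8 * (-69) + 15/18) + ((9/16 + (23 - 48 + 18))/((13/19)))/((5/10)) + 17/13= -177427/312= -568.68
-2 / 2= -1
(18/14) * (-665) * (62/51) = -17670/17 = -1039.41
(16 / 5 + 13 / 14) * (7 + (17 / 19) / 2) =81787 / 2660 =30.75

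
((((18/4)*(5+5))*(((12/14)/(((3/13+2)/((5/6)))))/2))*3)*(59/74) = 517725/30044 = 17.23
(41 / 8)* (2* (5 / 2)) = 25.62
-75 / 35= -15 / 7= -2.14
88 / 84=22 / 21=1.05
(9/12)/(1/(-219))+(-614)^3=-925902833/4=-231475708.25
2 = 2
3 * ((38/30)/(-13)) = -19/65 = -0.29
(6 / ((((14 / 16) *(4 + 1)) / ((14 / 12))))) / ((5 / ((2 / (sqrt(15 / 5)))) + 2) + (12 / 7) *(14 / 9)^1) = 1344 / 545 - 144 *sqrt(3) / 109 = 0.18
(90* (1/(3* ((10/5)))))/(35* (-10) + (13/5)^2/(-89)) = -33375/778919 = -0.04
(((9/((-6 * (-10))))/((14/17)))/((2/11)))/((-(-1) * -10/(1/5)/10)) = -561/2800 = -0.20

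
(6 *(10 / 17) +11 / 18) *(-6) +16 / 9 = -3529 / 153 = -23.07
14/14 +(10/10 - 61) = -59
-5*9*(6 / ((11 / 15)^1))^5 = -265720500000 / 161051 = -1649915.24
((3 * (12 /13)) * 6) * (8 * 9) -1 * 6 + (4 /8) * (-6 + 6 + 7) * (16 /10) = 77734 /65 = 1195.91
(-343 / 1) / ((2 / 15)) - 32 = -5209 / 2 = -2604.50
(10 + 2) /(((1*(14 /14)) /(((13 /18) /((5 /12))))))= 104 /5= 20.80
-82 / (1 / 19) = -1558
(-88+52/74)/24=-1615/444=-3.64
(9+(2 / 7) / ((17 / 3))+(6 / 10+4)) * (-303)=-2460966 / 595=-4136.08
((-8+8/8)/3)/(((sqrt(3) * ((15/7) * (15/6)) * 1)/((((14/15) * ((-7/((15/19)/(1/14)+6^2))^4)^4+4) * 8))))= -244747145601220028678208514504893096257787480183703 * sqrt(3)/52679950025772098219457427301967158162412032256000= -8.05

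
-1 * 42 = -42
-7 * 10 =-70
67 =67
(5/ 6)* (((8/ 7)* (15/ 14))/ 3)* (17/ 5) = 170/ 147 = 1.16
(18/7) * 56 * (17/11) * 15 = 36720/11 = 3338.18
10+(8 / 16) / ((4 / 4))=21 / 2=10.50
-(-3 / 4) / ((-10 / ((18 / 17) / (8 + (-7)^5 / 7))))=27 / 813620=0.00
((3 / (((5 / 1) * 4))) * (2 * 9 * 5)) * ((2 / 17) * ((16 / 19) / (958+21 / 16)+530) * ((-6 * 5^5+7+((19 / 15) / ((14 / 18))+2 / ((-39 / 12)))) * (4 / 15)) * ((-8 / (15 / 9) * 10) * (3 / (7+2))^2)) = 22437502.79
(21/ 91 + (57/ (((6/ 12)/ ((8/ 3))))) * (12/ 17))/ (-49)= -47475/ 10829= -4.38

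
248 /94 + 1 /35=4387 /1645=2.67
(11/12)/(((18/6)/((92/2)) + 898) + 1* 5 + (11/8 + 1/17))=8602/8487819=0.00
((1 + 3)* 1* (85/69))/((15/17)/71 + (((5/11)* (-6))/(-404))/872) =159029144384/401329737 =396.26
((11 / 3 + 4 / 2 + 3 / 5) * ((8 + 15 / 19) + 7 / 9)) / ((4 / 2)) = 29.98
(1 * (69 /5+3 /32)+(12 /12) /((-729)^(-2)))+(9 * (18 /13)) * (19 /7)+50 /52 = 595268441 /1120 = 531489.68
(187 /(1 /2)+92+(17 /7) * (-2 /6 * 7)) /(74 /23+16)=31763 /1326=23.95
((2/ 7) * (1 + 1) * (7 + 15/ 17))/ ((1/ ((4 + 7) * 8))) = 47168/ 119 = 396.37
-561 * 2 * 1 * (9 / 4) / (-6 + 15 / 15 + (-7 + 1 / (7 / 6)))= 11781 / 52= 226.56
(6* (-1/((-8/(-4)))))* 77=-231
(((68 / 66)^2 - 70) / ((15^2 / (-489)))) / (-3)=-12237062 / 245025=-49.94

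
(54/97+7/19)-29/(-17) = 82432/31331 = 2.63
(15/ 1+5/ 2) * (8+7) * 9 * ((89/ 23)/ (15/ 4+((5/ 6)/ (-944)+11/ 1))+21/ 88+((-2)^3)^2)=51530933580525/ 338165872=152383.60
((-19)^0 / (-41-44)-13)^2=1223236 / 7225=169.31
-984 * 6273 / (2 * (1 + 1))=-1543158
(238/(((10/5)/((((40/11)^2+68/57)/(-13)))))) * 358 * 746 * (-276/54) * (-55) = -9907223320.06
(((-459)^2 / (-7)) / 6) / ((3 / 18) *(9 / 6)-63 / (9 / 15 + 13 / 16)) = 15871302 / 140329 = 113.10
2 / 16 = 1 / 8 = 0.12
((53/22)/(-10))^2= 2809/48400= 0.06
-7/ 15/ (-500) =7/ 7500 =0.00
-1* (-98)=98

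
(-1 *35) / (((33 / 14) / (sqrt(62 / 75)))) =-13.50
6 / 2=3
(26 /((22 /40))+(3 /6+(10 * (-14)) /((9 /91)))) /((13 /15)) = -1354105 /858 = -1578.21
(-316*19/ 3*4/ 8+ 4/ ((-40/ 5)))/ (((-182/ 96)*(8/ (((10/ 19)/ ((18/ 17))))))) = 510595/ 15561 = 32.81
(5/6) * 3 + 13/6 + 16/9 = 58/9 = 6.44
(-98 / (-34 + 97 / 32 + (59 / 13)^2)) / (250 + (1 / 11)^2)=0.04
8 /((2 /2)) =8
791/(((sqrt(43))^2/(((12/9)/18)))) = 1582/1161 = 1.36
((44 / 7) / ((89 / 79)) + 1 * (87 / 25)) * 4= 564404 / 15575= 36.24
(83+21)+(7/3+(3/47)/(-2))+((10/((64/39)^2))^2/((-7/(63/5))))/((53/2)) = 1651278842711/15672016896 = 105.36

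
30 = 30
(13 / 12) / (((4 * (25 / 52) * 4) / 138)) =3887 / 200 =19.44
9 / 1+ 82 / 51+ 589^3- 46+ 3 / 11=114632739407 / 561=204336433.88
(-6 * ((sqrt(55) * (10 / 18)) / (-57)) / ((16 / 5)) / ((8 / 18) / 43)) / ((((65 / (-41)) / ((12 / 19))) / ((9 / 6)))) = -79335 * sqrt(55) / 75088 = -7.84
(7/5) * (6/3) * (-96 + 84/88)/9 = -4879/165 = -29.57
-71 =-71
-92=-92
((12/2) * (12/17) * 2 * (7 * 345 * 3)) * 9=9389520/17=552324.71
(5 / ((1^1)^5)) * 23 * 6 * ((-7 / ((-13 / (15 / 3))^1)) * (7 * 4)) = 676200 / 13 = 52015.38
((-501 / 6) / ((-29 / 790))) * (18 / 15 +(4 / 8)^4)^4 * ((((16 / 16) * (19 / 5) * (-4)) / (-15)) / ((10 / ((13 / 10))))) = 339098610987071 / 445440000000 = 761.27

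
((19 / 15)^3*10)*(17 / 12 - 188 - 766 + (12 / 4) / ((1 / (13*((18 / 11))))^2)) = 806707567 / 98010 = 8230.87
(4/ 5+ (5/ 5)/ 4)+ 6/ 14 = 207/ 140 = 1.48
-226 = -226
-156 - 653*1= -809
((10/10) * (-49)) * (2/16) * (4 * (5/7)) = -17.50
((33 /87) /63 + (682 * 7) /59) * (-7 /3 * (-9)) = 8722747 /5133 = 1699.35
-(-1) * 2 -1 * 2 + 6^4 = 1296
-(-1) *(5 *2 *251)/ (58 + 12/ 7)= 8785/ 209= 42.03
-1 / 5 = -0.20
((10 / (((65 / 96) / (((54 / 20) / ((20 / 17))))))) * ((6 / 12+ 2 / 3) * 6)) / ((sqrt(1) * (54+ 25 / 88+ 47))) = 2261952 / 965575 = 2.34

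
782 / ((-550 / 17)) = -6647 / 275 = -24.17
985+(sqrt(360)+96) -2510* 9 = -21509+6* sqrt(10) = -21490.03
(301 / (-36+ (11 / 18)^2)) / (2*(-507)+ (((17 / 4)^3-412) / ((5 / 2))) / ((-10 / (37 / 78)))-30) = 0.01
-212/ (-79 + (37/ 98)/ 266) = 5526416/ 2059335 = 2.68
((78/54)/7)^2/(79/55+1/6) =18590/699867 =0.03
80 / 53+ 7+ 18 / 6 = 610 / 53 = 11.51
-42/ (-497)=6/ 71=0.08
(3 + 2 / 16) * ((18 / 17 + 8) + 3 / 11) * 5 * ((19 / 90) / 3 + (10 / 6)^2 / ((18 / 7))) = 167.77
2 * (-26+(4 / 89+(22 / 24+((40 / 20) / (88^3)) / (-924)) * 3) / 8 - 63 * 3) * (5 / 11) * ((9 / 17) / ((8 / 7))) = -721761007972005 / 7984583901184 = -90.39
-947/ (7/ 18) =-17046/ 7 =-2435.14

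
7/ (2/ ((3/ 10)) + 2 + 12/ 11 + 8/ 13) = 3003/ 4450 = 0.67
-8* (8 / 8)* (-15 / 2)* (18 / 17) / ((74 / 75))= 40500 / 629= 64.39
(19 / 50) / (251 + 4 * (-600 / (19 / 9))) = -361 / 841550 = -0.00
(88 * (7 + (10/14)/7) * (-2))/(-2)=30624/49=624.98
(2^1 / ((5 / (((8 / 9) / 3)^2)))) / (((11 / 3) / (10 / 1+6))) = 2048 / 13365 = 0.15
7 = 7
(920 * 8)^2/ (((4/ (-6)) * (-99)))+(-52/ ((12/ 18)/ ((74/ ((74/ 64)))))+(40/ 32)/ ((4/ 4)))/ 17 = 1841107621/ 2244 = 820457.94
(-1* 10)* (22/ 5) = -44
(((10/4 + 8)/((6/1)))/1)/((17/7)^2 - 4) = 343/372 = 0.92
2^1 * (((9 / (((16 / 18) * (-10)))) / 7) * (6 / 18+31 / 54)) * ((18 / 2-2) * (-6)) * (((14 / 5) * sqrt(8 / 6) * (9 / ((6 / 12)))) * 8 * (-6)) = -444528 * sqrt(3) / 25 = -30797.80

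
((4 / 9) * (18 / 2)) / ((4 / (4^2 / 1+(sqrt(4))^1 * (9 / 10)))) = 17.80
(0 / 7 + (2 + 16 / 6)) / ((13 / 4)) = 56 / 39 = 1.44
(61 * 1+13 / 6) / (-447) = -379 / 2682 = -0.14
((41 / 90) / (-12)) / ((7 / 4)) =-41 / 1890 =-0.02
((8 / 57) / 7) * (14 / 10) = 8 / 285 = 0.03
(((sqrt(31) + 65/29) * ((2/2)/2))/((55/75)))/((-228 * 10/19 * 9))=-sqrt(31)/1584- 65/45936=-0.00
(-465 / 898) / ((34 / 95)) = -1.45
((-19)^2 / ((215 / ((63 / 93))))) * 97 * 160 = 23531424 / 1333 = 17652.98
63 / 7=9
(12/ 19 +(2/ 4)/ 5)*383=53237/ 190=280.19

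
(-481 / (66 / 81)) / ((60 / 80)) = -787.09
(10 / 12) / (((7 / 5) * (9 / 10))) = 125 / 189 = 0.66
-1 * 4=-4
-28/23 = -1.22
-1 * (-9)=9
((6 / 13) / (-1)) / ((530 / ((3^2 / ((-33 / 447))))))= 0.11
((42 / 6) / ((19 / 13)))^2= 8281 / 361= 22.94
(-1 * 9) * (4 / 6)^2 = -4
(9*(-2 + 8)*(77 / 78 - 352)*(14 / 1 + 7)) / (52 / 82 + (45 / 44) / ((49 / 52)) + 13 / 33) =-343062511407 / 1821482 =-188342.52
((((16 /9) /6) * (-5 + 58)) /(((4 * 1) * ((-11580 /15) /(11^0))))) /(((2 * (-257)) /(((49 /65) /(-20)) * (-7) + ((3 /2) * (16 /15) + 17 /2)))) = 26447 /257925200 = 0.00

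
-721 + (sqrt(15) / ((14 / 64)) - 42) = -763 + 32 * sqrt(15) / 7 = -745.29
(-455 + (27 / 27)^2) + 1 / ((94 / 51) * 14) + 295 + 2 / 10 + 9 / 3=-1024909 / 6580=-155.76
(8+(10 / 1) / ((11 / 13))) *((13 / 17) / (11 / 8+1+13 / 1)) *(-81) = -612144 / 7667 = -79.84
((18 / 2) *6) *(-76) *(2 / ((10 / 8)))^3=-2101248 / 125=-16809.98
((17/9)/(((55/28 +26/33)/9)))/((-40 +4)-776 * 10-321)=-15708/20641531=-0.00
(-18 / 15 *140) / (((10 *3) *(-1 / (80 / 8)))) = 56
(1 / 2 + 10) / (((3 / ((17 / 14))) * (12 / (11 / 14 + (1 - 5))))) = -255 / 224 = -1.14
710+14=724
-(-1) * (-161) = -161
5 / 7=0.71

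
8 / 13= 0.62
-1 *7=-7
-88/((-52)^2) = -11/338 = -0.03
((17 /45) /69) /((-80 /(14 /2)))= -119 /248400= -0.00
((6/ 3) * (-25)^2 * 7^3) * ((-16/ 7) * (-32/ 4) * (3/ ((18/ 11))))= 43120000/ 3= 14373333.33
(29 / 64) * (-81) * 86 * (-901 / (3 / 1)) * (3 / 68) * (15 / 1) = 80300565 / 128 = 627348.16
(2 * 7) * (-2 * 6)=-168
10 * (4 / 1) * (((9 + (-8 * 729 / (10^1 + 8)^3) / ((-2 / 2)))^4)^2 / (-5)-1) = -800000040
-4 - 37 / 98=-429 / 98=-4.38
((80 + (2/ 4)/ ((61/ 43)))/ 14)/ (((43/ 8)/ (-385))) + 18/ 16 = -8603033/ 20984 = -409.98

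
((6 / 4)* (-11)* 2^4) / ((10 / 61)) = -8052 / 5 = -1610.40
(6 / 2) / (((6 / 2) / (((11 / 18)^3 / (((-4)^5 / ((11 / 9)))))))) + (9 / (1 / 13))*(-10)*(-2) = 125769631439 / 53747712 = 2340.00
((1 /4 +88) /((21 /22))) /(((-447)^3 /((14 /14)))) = -0.00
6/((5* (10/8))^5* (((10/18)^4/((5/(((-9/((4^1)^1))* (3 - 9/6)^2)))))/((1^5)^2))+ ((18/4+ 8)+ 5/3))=-7962624/1201902485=-0.01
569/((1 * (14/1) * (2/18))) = 5121/14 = 365.79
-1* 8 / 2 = -4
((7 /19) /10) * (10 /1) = 7 /19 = 0.37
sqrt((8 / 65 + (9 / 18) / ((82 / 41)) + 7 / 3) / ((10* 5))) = sqrt(823290) / 3900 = 0.23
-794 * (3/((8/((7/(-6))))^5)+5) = -168588619781/42467328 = -3969.84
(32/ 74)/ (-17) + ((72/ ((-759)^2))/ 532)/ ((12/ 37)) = -817243639/ 32128805478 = -0.03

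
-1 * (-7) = 7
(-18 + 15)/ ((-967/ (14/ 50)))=21/ 24175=0.00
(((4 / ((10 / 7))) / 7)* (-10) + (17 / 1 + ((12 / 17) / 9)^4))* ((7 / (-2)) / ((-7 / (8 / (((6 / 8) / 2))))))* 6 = 5628663616 / 6765201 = 832.00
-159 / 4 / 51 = -53 / 68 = -0.78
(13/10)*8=52/5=10.40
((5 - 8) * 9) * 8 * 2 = -432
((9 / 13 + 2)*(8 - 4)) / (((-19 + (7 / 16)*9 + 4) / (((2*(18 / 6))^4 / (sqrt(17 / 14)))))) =-967680*sqrt(238) / 13039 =-1144.92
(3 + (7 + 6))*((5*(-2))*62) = -9920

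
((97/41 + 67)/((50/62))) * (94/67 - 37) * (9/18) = -1530.91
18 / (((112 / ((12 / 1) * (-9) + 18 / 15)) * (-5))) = 2403 / 700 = 3.43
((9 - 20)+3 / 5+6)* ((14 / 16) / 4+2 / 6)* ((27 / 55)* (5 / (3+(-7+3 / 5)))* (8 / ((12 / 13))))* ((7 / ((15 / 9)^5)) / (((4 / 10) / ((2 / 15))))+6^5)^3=29661266960797551704271621 / 4150390625000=7146620557142.75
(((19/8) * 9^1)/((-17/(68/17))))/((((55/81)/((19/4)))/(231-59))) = -11316267/1870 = -6051.48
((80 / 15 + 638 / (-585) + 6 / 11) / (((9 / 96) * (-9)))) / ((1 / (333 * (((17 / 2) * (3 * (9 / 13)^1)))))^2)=-23698313516448 / 120835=-196121268.81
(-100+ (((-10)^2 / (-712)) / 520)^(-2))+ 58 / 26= 4454992097 / 325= 13707667.99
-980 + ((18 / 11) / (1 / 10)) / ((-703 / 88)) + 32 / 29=-19998524 / 20387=-980.94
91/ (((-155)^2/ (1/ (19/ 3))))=273/ 456475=0.00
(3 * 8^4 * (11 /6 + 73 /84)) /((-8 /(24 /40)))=-87168 /35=-2490.51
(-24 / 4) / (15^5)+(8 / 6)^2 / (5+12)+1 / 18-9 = -76078193 / 8606250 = -8.84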